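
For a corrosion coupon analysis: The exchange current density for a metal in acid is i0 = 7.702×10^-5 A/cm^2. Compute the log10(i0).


i0 = 7.702×10^-5 A/cm^2
log10(i0) = -4.113

-4.113


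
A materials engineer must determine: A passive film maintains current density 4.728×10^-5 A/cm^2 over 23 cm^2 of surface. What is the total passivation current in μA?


I = i_pass * A, then convert A → μA (×10^6)
I = 4.728×10^-5 * 23 * 10^6 = 1087.44 μA

1087.44 μA


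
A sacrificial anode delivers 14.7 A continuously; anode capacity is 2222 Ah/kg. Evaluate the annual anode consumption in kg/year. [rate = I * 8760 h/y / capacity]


Annual consumption = current * hours per year / capacity
Rate = 14.7 * 8760 / 2222 = 58.0 kg/year

58.0 kg/year


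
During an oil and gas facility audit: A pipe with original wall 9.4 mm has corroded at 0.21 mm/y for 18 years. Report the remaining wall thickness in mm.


Remaining wall = original − CR × time
t = 9.4 − 0.21*18 = 9.4 − 3.78 = 5.62 mm

5.62 mm


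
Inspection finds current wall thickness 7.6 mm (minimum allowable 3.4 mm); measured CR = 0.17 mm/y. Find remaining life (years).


Apply the remaining-life relation: RL = (t_current − t_min) / CR
RL = (7.6 − 3.4) / 0.17 = 4.2 / 0.17 = 24.7 years

24.7 years


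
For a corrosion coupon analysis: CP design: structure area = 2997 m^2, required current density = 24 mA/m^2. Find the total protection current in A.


I = area * current density, then convert mA → A (÷1000)
I = 2997 * 24 / 1000 = 71.93 A

71.93 A


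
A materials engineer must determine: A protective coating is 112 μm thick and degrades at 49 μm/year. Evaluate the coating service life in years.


Service life = thickness / degradation rate
Life = 112 / 49 = 2.3 years

2.3 years


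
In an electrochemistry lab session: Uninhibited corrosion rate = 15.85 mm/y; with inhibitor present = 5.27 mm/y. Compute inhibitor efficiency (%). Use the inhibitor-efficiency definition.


Apply the inhibitor-efficiency definition: IE = (CR_blank − CR_inh)/CR_blank × 100
IE = (15.85 − 5.27) / 15.85 × 100
IE = 10.58 / 15.85 × 100 = 66.8 %

66.8 %


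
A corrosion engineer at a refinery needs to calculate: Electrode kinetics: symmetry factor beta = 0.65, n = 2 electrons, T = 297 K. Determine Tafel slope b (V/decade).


Apply the Tafel slope relation: b = 2.303*R*T/(beta*n*F)
Numerator: 2.303 * 8.314 * 297 = 5686.7
Denominator: 0.65 * 2 * 96485 = 125430.5
b = 5686.7 / 125430.5 = 0.045 V/decade

0.045 V/decade


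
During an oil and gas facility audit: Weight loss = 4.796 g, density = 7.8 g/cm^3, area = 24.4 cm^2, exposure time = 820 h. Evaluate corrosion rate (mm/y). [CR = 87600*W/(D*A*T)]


Apply the mm/y weight-loss relation: CR = 87600 * W / (D * A * T)
Numerator: 87600 * 4.796 = 420129.6
Denominator: 7.8 * 24.4 * 820 = 156062.4
CR = 420129.6 / 156062.4 = 2.69206 mm/y

2.69206 mm/y


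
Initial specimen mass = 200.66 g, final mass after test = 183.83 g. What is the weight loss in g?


Weight loss = initial − final
WL = 200.66 − 183.83 = 16.83 g

16.83 g


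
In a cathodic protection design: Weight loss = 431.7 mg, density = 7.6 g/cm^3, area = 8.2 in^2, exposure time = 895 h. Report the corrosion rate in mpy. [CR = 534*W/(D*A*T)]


Apply the mpy weight-loss relation: CR = 534 * W / (D * A * T)
Numerator: 534 * 431.7 = 230527.8
Denominator: 7.6 * 8.2 * 895 = 55776.4
CR = 230527.8 / 55776.4 = 4.1331 mpy

4.1331 mpy


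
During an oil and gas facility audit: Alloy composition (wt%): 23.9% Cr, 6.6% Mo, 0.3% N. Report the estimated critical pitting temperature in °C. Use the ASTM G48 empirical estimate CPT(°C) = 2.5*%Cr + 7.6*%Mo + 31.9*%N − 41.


Apply the ASTM G48 empirical CPT estimate: CPT(°C) = 2.5*%Cr + 7.6*%Mo + 31.9*%N − 41
2.5*23.9 = 59.75; 7.6*6.6 = 50.16; 31.9*0.3 = 9.57
CPT = 59.75 + 50.16 + 9.57 − 41 = 78.48 °C
Rounded to 0.1 °C: CPT ≈ 78.5 °C

78.5 °C


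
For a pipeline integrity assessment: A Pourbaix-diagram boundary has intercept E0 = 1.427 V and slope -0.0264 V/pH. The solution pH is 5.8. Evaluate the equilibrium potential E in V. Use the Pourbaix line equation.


Apply the Pourbaix line equation: E = E0 + slope*pH
E = 1.427 + (-0.0264)*5.8 = 1.427 + (-0.15312) = 1.27388 V
Rounded to 4 decimal places: E = 1.2739 V

1.2739 V


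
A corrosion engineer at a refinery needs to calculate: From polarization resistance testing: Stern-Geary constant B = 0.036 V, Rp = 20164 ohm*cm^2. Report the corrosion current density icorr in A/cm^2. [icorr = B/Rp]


Apply the Stern-Geary relation: icorr = B / Rp
icorr = 0.036 / 20164 = 1.785×10^-6 A/cm^2

1.785×10^-6 A/cm^2


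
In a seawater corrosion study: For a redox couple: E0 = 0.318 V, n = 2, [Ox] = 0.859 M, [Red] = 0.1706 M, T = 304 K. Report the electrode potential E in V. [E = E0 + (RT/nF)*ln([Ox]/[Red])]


Apply the Nernst equation: E = E0 + (RT/nF)*ln([Ox]/[Red])
Step 1: RT/nF = 8.314*304/(2*96485) = 0.01309766 V
Step 2: [Ox]/[Red] = 0.859/0.1706 = 5.03517
Step 3: ln(5.03517) = 1.616447
Step 4: correction = 0.01309766 * 1.616447 = 0.0212 V
E = 0.318 + 0.0212 = 0.3392 V

0.3392 V


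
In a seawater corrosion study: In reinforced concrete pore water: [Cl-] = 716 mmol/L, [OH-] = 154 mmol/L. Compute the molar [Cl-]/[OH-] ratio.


Threshold parameter = [Cl-] / [OH-] (molar basis; both in mmol/L, so units cancel)
Ratio = 716 / 154 = 4.65

4.65


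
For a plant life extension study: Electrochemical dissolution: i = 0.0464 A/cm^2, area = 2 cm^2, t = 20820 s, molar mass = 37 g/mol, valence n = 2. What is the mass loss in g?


Apply Faraday's law: m = i*A*t*M / (n*F)
Total charge passed Q = i*A*t = 0.0464*2*20820 = 1932.096 C
m = Q*M/(n*F) = 1932.096*37/(2*96485) = 0.3705 g

0.3705 g


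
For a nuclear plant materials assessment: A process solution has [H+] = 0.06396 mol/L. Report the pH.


pH = −log10[H+]
pH = −log10(0.06396) = 1.19

1.19


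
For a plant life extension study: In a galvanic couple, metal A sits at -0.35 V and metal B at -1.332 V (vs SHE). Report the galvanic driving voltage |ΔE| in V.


Driving voltage is the absolute potential difference.
|ΔE| = |-0.35 − (-1.332)| = 0.982 V

0.982 V


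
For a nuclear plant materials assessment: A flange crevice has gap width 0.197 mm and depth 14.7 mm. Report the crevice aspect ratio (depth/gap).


Aspect ratio = depth / gap
Ratio = 14.7 / 0.197 = 74.6

74.6


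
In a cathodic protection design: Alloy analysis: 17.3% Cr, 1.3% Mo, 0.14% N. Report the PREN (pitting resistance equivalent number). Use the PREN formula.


Apply the PREN formula: PREN = Cr + 3.3*Mo + 16*N
PREN = 17.3 + 3.3*1.3 + 16*0.14
PREN = 17.3 + 4.29 + 2.24 = 23.83

23.83


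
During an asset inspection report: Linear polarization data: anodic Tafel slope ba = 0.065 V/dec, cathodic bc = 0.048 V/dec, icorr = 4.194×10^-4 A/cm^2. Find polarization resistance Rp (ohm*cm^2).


Apply the Stern-Geary equation: Rp = ba*bc / (2.303*icorr*(ba+bc))
ba*bc = 0.065*0.048 = 0.00312
ba+bc = 0.113; 2.303*icorr*(ba+bc) = 2.303*4.194×10^-4*0.113 = 1.0914424×10^-4
Rp = 0.00312 / 1.0914424×10^-4 = 28.6 ohm*cm^2

28.6 ohm*cm^2


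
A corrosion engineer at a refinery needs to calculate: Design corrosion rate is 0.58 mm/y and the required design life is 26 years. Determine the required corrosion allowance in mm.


Corrosion allowance = CR × design life
CA = 0.58 * 26 = 15.08 mm

15.08 mm


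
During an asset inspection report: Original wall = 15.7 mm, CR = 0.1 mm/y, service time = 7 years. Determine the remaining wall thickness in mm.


Remaining wall = original − CR × time
t = 15.7 − 0.1*7 = 15.7 − 0.7 = 15.0 mm

15.0 mm


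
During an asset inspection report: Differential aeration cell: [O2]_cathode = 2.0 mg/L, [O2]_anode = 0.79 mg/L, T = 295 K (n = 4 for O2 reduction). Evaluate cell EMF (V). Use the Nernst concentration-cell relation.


Apply the Nernst concentration-cell relation: E = (RT/nF)*ln(C_cathode/C_anode)
RT/nF = 8.314*295/(4*96485) = 0.00635495 V
ln(2.0/0.79) = 0.92887
E = 0.00635495 * 0.92887 = 0.0059 V

0.0059 V


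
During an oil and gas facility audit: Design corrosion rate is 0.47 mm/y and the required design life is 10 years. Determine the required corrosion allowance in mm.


Corrosion allowance = CR × design life
CA = 0.47 * 10 = 4.7 mm

4.7 mm


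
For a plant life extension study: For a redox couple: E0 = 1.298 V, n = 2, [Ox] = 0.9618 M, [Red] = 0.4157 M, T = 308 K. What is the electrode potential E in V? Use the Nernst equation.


Apply the Nernst equation: E = E0 + (RT/nF)*ln([Ox]/[Red])
Step 1: RT/nF = 8.314*308/(2*96485) = 0.01327 V
Step 2: [Ox]/[Red] = 0.9618/0.4157 = 2.313688
Step 3: ln(2.313688) = 0.838843
Step 4: correction = 0.01327 * 0.838843 = 0.011 V
E = 1.298 + 0.011 = 1.309 V

1.309 V


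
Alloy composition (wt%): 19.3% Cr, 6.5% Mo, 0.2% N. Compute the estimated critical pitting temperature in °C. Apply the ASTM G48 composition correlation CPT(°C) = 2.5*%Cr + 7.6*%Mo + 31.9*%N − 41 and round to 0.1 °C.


Apply the ASTM G48 empirical CPT estimate: CPT(°C) = 2.5*%Cr + 7.6*%Mo + 31.9*%N − 41
2.5*19.3 = 48.25; 7.6*6.5 = 49.4; 31.9*0.2 = 6.38
CPT = 48.25 + 49.4 + 6.38 − 41 = 63.03 °C
Rounded to 0.1 °C: CPT ≈ 63.0 °C

63.0 °C


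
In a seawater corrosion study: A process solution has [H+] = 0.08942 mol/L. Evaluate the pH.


pH = −log10[H+]
pH = −log10(0.08942) = 1.05

1.05


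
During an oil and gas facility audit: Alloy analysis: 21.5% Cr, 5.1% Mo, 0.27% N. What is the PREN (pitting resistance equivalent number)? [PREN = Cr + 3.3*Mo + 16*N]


Apply the PREN formula: PREN = Cr + 3.3*Mo + 16*N
PREN = 21.5 + 3.3*5.1 + 16*0.27
PREN = 21.5 + 16.83 + 4.32 = 42.65

42.65


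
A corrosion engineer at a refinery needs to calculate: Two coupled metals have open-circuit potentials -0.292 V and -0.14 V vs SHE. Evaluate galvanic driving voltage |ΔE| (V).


Driving voltage is the absolute potential difference.
|ΔE| = |-0.292 − (-0.14)| = 0.152 V

0.152 V


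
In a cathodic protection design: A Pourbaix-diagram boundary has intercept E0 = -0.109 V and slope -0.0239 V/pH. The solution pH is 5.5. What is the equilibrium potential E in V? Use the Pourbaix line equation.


Apply the Pourbaix line equation: E = E0 + slope*pH
E = -0.109 + (-0.0239)*5.5 = -0.109 + (-0.13145) = -0.24045 V
Rounded to 3 decimal places: E = -0.240 V

-0.240 V


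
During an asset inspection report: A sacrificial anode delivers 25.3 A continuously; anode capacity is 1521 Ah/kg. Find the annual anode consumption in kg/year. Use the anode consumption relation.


Annual consumption = current * hours per year / capacity
Rate = 25.3 * 8760 / 1521 = 145.7 kg/year

145.7 kg/year


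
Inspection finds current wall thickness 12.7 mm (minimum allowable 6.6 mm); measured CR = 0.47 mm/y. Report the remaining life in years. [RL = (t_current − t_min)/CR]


Apply the remaining-life relation: RL = (t_current − t_min) / CR
RL = (12.7 − 6.6) / 0.47 = 6.1 / 0.47 = 13.0 years

13.0 years


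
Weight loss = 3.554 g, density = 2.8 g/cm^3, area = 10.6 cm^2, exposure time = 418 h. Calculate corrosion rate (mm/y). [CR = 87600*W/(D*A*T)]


Apply the mm/y weight-loss relation: CR = 87600 * W / (D * A * T)
Numerator: 87600 * 3.554 = 311330.4
Denominator: 2.8 * 10.6 * 418 = 12406.24
CR = 311330.4 / 12406.24 = 25.09466 mm/y

25.09466 mm/y


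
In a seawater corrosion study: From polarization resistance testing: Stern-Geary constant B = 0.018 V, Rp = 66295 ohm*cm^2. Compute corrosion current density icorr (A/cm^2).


Apply the Stern-Geary relation: icorr = B / Rp
icorr = 0.018 / 66295 = 2.715×10^-7 A/cm^2

2.715×10^-7 A/cm^2


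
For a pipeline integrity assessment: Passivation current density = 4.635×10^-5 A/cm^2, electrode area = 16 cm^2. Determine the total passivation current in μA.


I = i_pass * A, then convert A → μA (×10^6)
I = 4.635×10^-5 * 16 * 10^6 = 741.6 μA

741.6 μA


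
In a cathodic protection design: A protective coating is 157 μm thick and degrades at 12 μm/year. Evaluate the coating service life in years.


Service life = thickness / degradation rate
Life = 157 / 12 = 13.1 years

13.1 years


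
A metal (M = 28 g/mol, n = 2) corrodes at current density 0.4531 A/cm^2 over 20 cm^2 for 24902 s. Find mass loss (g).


Apply Faraday's law: m = i*A*t*M / (n*F)
Total charge passed Q = i*A*t = 0.4531*20*24902 = 225661.924 C
m = Q*M/(n*F) = 225661.924*28/(2*96485) = 32.7436 g

32.7436 g


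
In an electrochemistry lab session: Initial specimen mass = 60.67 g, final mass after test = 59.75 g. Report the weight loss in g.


Weight loss = initial − final
WL = 60.67 − 59.75 = 0.92 g

0.92 g


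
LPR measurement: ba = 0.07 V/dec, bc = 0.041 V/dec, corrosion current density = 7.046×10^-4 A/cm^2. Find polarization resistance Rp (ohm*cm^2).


Apply the Stern-Geary equation: Rp = ba*bc / (2.303*icorr*(ba+bc))
ba*bc = 0.07*0.041 = 0.00287
ba+bc = 0.111; 2.303*icorr*(ba+bc) = 2.303*7.046×10^-4*0.111 = 1.8011901×10^-4
Rp = 0.00287 / 1.8011901×10^-4 = 15.93 ohm*cm^2

15.93 ohm*cm^2


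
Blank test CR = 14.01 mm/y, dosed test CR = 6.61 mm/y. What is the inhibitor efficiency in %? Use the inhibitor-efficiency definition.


Apply the inhibitor-efficiency definition: IE = (CR_blank − CR_inh)/CR_blank × 100
IE = (14.01 − 6.61) / 14.01 × 100
IE = 7.4 / 14.01 × 100 = 52.8 %

52.8 %


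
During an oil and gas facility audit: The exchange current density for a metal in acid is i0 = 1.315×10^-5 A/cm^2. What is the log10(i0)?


i0 = 1.315×10^-5 A/cm^2
log10(i0) = -4.881

-4.881


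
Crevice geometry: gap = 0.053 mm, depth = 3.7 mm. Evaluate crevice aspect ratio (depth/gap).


Aspect ratio = depth / gap
Ratio = 3.7 / 0.053 = 69.8

69.8


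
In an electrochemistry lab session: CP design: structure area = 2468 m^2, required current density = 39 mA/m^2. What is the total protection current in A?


I = area * current density, then convert mA → A (÷1000)
I = 2468 * 39 / 1000 = 96.25 A

96.25 A


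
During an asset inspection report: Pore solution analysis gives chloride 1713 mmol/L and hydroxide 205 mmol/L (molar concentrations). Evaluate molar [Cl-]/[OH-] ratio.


Threshold parameter = [Cl-] / [OH-] (molar basis; both in mmol/L, so units cancel)
Ratio = 1713 / 205 = 8.36

8.36


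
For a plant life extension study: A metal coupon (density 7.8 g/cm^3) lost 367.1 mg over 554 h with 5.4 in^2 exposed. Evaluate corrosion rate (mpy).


Apply the mpy weight-loss relation: CR = 534 * W / (D * A * T)
Numerator: 534 * 367.1 = 196031.4
Denominator: 7.8 * 5.4 * 554 = 23334.48
CR = 196031.4 / 23334.48 = 8.4009 mpy

8.4009 mpy


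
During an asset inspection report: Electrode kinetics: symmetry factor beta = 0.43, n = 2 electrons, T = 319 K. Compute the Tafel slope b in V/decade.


Apply the Tafel slope relation: b = 2.303*R*T/(beta*n*F)
Numerator: 2.303 * 8.314 * 319 = 6107.94
Denominator: 0.43 * 2 * 96485 = 82977.1
b = 6107.94 / 82977.1 = 0.0736 V/decade

0.0736 V/decade


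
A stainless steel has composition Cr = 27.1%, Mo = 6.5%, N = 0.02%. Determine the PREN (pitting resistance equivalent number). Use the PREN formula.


Apply the PREN formula: PREN = Cr + 3.3*Mo + 16*N
PREN = 27.1 + 3.3*6.5 + 16*0.02
PREN = 27.1 + 21.45 + 0.32 = 48.87

48.87


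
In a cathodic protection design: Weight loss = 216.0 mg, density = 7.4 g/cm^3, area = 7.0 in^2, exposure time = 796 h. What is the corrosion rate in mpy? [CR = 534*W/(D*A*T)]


Apply the mpy weight-loss relation: CR = 534 * W / (D * A * T)
Numerator: 534 * 216.0 = 115344.0
Denominator: 7.4 * 7.0 * 796 = 41232.8
CR = 115344.0 / 41232.8 = 2.7974 mpy

2.7974 mpy


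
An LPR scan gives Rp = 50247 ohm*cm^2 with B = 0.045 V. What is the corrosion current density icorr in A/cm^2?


Apply the Stern-Geary relation: icorr = B / Rp
icorr = 0.045 / 50247 = 8.956×10^-7 A/cm^2

8.956×10^-7 A/cm^2


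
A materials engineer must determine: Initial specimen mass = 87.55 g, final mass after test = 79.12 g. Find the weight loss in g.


Weight loss = initial − final
WL = 87.55 − 79.12 = 8.43 g

8.43 g


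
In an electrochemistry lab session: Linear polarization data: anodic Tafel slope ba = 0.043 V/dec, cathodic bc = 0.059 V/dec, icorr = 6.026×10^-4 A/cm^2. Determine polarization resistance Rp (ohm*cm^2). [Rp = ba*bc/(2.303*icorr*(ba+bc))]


Apply the Stern-Geary equation: Rp = ba*bc / (2.303*icorr*(ba+bc))
ba*bc = 0.043*0.059 = 0.002537
ba+bc = 0.102; 2.303*icorr*(ba+bc) = 2.303*6.026×10^-4*0.102 = 1.4155436×10^-4
Rp = 0.002537 / 1.4155436×10^-4 = 17.9 ohm*cm^2

17.9 ohm*cm^2


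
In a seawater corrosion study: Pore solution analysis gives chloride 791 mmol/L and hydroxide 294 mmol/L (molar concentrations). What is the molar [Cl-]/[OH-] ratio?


Threshold parameter = [Cl-] / [OH-] (molar basis; both in mmol/L, so units cancel)
Ratio = 791 / 294 = 2.69

2.69


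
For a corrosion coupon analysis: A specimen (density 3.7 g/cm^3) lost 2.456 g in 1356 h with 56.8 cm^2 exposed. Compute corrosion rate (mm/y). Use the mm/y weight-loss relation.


Apply the mm/y weight-loss relation: CR = 87600 * W / (D * A * T)
Numerator: 87600 * 2.456 = 215145.6
Denominator: 3.7 * 56.8 * 1356 = 284976.96
CR = 215145.6 / 284976.96 = 0.75496 mm/y

0.75496 mm/y


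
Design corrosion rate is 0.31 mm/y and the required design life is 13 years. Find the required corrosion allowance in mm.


Corrosion allowance = CR × design life
CA = 0.31 * 13 = 4.03 mm

4.03 mm


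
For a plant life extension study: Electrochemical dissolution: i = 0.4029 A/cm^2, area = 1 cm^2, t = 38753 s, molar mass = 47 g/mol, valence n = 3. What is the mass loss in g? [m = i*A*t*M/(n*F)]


Apply Faraday's law: m = i*A*t*M / (n*F)
Total charge passed Q = i*A*t = 0.4029*1*38753 = 15613.5837 C
m = Q*M/(n*F) = 15613.5837*47/(3*96485) = 2.5352 g

2.5352 g


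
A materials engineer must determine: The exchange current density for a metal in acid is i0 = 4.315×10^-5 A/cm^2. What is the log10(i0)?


i0 = 4.315×10^-5 A/cm^2
log10(i0) = -4.365

-4.365


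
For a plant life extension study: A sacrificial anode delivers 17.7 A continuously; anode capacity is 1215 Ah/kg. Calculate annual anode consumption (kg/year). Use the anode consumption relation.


Annual consumption = current * hours per year / capacity
Rate = 17.7 * 8760 / 1215 = 127.6 kg/year

127.6 kg/year


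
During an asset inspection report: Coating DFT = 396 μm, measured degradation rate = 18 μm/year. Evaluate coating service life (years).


Service life = thickness / degradation rate
Life = 396 / 18 = 22.0 years

22.0 years


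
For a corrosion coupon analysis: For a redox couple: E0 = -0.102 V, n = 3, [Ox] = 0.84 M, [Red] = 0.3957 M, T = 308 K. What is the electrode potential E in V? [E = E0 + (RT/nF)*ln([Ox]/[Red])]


Apply the Nernst equation: E = E0 + (RT/nF)*ln([Ox]/[Red])
Step 1: RT/nF = 8.314*308/(3*96485) = 0.00884667 V
Step 2: [Ox]/[Red] = 0.84/0.3957 = 2.12282
Step 3: ln(2.12282) = 0.752745
Step 4: correction = 0.00884667 * 0.752745 = 0.007 V
E = -0.102 + 0.007 = -0.095 V

-0.095 V


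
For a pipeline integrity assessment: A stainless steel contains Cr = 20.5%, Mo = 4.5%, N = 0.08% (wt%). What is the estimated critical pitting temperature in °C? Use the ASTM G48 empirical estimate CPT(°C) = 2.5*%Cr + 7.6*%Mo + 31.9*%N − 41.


Apply the ASTM G48 empirical CPT estimate: CPT(°C) = 2.5*%Cr + 7.6*%Mo + 31.9*%N − 41
2.5*20.5 = 51.25; 7.6*4.5 = 34.2; 31.9*0.08 = 2.552
CPT = 51.25 + 34.2 + 2.552 − 41 = 47.002 °C
Rounded to 0.1 °C: CPT ≈ 47.0 °C

47.0 °C


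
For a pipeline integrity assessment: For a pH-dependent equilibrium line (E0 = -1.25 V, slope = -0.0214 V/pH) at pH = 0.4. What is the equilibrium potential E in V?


Apply the Pourbaix line equation: E = E0 + slope*pH
E = -1.25 + (-0.0214)*0.4 = -1.25 + (-0.00856) = -1.25856 V
Rounded to 3 decimal places: E = -1.259 V

-1.259 V


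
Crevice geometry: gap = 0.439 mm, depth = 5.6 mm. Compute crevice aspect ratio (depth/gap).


Aspect ratio = depth / gap
Ratio = 5.6 / 0.439 = 12.8

12.8


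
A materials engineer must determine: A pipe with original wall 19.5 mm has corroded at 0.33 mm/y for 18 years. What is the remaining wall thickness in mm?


Remaining wall = original − CR × time
t = 19.5 − 0.33*18 = 19.5 − 5.94 = 13.56 mm

13.56 mm


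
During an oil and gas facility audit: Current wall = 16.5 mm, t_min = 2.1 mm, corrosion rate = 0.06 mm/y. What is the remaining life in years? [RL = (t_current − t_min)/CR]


Apply the remaining-life relation: RL = (t_current − t_min) / CR
RL = (16.5 − 2.1) / 0.06 = 14.4 / 0.06 = 240.0 years

240.0 years


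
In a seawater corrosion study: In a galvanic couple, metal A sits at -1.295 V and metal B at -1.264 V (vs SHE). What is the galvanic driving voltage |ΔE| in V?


Driving voltage is the absolute potential difference.
|ΔE| = |-1.295 − (-1.264)| = 0.031 V

0.031 V


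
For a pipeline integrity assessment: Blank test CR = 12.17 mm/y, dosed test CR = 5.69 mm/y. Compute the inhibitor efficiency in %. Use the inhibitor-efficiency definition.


Apply the inhibitor-efficiency definition: IE = (CR_blank − CR_inh)/CR_blank × 100
IE = (12.17 − 5.69) / 12.17 × 100
IE = 6.48 / 12.17 × 100 = 53.2 %

53.2 %


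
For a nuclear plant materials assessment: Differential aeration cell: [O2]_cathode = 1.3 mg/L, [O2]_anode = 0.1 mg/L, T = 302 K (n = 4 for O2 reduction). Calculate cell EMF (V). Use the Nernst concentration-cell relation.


Apply the Nernst concentration-cell relation: E = (RT/nF)*ln(C_cathode/C_anode)
RT/nF = 8.314*302/(4*96485) = 0.00650575 V
ln(1.3/0.1) = 2.56495
E = 0.00650575 * 2.56495 = 0.01669 V

0.01669 V


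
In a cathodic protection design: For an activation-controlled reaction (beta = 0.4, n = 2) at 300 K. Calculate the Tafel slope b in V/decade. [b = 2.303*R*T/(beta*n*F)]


Apply the Tafel slope relation: b = 2.303*R*T/(beta*n*F)
Numerator: 2.303 * 8.314 * 300 = 5744.14
Denominator: 0.4 * 2 * 96485 = 77188.0
b = 5744.14 / 77188.0 = 0.0744 V/decade

0.0744 V/decade


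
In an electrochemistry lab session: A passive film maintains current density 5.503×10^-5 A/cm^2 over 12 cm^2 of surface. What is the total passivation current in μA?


I = i_pass * A, then convert A → μA (×10^6)
I = 5.503×10^-5 * 12 * 10^6 = 660.36 μA

660.36 μA


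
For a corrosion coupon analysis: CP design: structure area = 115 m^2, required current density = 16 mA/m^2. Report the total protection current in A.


I = area * current density, then convert mA → A (÷1000)
I = 115 * 16 / 1000 = 1.84 A

1.84 A


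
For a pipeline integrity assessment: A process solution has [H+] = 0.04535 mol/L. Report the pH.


pH = −log10[H+]
pH = −log10(0.04535) = 1.34

1.34


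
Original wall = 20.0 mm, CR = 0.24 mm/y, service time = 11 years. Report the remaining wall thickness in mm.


Remaining wall = original − CR × time
t = 20.0 − 0.24*11 = 20.0 − 2.64 = 17.36 mm

17.36 mm


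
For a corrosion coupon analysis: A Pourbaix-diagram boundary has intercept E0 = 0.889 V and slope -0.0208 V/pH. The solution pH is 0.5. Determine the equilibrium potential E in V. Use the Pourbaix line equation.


Apply the Pourbaix line equation: E = E0 + slope*pH
E = 0.889 + (-0.0208)*0.5 = 0.889 + (-0.0104) = 0.8786 V
Rounded to 4 decimal places: E = 0.8786 V

0.8786 V


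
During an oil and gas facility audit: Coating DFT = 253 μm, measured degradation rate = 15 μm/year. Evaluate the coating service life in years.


Service life = thickness / degradation rate
Life = 253 / 15 = 16.9 years

16.9 years


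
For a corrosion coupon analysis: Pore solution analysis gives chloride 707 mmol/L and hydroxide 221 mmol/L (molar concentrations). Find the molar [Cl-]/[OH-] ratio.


Threshold parameter = [Cl-] / [OH-] (molar basis; both in mmol/L, so units cancel)
Ratio = 707 / 221 = 3.2

3.2


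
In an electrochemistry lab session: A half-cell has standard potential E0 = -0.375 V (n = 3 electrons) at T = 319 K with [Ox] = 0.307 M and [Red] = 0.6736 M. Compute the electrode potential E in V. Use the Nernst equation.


Apply the Nernst equation: E = E0 + (RT/nF)*ln([Ox]/[Red])
Step 1: RT/nF = 8.314*319/(3*96485) = 0.00916262 V
Step 2: [Ox]/[Red] = 0.307/0.6736 = 0.45576
Step 3: ln(0.45576) = -0.785789
Step 4: correction = 0.00916262 * -0.785789 = -0.007 V
E = -0.375 + -0.007 = -0.382 V

-0.382 V


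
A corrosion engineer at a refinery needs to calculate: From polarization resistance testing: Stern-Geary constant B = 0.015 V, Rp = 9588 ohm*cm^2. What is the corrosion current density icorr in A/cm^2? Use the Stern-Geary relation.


Apply the Stern-Geary relation: icorr = B / Rp
icorr = 0.015 / 9588 = 1.564×10^-6 A/cm^2

1.564×10^-6 A/cm^2


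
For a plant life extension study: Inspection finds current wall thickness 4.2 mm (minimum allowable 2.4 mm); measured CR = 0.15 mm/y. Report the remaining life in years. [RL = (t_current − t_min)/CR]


Apply the remaining-life relation: RL = (t_current − t_min) / CR
RL = (4.2 − 2.4) / 0.15 = 1.8 / 0.15 = 12.0 years

12.0 years


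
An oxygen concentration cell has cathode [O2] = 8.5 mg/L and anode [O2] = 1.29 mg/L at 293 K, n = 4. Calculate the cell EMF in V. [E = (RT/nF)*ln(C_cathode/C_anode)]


Apply the Nernst concentration-cell relation: E = (RT/nF)*ln(C_cathode/C_anode)
RT/nF = 8.314*293/(4*96485) = 0.00631187 V
ln(8.5/1.29) = 1.88542
E = 0.00631187 * 1.88542 = 0.0119 V

0.0119 V


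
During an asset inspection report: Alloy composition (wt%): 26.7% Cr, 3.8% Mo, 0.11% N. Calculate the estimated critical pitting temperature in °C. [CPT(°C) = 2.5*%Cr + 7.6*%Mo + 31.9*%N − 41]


Apply the ASTM G48 empirical CPT estimate: CPT(°C) = 2.5*%Cr + 7.6*%Mo + 31.9*%N − 41
2.5*26.7 = 66.75; 7.6*3.8 = 28.88; 31.9*0.11 = 3.509
CPT = 66.75 + 28.88 + 3.509 − 41 = 58.139 °C
Rounded to 0.1 °C: CPT ≈ 58.1 °C

58.1 °C


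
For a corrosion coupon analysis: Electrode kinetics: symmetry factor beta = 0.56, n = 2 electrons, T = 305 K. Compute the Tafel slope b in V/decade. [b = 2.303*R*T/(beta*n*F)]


Apply the Tafel slope relation: b = 2.303*R*T/(beta*n*F)
Numerator: 2.303 * 8.314 * 305 = 5839.88
Denominator: 0.56 * 2 * 96485 = 108063.2
b = 5839.88 / 108063.2 = 0.054 V/decade

0.054 V/decade


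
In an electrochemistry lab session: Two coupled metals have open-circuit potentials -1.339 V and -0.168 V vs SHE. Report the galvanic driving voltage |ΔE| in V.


Driving voltage is the absolute potential difference.
|ΔE| = |-1.339 − (-0.168)| = 1.171 V

1.171 V


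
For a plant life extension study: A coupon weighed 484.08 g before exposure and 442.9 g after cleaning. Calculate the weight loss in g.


Weight loss = initial − final
WL = 484.08 − 442.9 = 41.18 g

41.18 g


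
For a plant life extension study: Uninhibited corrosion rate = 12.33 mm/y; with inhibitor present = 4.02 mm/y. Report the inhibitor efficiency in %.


Apply the inhibitor-efficiency definition: IE = (CR_blank − CR_inh)/CR_blank × 100
IE = (12.33 − 4.02) / 12.33 × 100
IE = 8.31 / 12.33 × 100 = 67.4 %

67.4 %


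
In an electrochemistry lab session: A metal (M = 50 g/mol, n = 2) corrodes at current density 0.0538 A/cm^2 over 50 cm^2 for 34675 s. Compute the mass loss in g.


Apply Faraday's law: m = i*A*t*M / (n*F)
Total charge passed Q = i*A*t = 0.0538*50*34675 = 93275.75 C
m = Q*M/(n*F) = 93275.75*50/(2*96485) = 24.168 g

24.168 g


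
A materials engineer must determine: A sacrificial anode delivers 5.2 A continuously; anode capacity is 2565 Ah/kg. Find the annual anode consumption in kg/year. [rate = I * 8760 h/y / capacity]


Annual consumption = current * hours per year / capacity
Rate = 5.2 * 8760 / 2565 = 17.8 kg/year

17.8 kg/year


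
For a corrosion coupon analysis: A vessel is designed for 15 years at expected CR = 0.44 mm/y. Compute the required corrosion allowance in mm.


Corrosion allowance = CR × design life
CA = 0.44 * 15 = 6.6 mm

6.6 mm


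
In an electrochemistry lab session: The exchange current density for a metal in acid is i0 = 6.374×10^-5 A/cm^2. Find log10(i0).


i0 = 6.374×10^-5 A/cm^2
log10(i0) = -4.196

-4.196


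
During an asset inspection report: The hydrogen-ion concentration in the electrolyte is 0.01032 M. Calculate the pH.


pH = −log10[H+]
pH = −log10(0.01032) = 1.99

1.99


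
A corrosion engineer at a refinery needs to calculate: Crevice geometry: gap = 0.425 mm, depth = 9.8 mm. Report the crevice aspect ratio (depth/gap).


Aspect ratio = depth / gap
Ratio = 9.8 / 0.425 = 23.1

23.1


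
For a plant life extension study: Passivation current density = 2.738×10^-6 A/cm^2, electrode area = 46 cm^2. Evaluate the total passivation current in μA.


I = i_pass * A, then convert A → μA (×10^6)
I = 2.738×10^-6 * 46 * 10^6 = 125.95 μA

125.95 μA


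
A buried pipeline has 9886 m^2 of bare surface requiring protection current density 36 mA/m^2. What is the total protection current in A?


I = area * current density, then convert mA → A (÷1000)
I = 9886 * 36 / 1000 = 355.9 A

355.9 A


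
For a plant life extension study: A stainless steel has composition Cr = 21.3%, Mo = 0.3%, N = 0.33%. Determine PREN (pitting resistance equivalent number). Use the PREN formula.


Apply the PREN formula: PREN = Cr + 3.3*Mo + 16*N
PREN = 21.3 + 3.3*0.3 + 16*0.33
PREN = 21.3 + 0.99 + 5.28 = 27.57

27.57


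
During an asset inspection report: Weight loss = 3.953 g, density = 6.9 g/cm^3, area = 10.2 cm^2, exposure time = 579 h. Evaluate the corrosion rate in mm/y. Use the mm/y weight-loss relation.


Apply the mm/y weight-loss relation: CR = 87600 * W / (D * A * T)
Numerator: 87600 * 3.953 = 346282.8
Denominator: 6.9 * 10.2 * 579 = 40750.02
CR = 346282.8 / 40750.02 = 8.49773 mm/y

8.49773 mm/y


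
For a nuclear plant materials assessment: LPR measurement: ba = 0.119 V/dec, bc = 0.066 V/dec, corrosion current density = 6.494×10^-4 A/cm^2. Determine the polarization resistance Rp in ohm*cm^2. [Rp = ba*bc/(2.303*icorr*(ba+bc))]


Apply the Stern-Geary equation: Rp = ba*bc / (2.303*icorr*(ba+bc))
ba*bc = 0.119*0.066 = 0.007854
ba+bc = 0.185; 2.303*icorr*(ba+bc) = 2.303*6.494×10^-4*0.185 = 2.7668012×10^-4
Rp = 0.007854 / 2.7668012×10^-4 = 28.4 ohm*cm^2

28.4 ohm*cm^2


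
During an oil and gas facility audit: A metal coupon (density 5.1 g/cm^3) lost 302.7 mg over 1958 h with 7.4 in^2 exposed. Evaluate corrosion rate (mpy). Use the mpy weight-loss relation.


Apply the mpy weight-loss relation: CR = 534 * W / (D * A * T)
Numerator: 534 * 302.7 = 161641.8
Denominator: 5.1 * 7.4 * 1958 = 73894.92
CR = 161641.8 / 73894.92 = 2.187 mpy

2.187 mpy


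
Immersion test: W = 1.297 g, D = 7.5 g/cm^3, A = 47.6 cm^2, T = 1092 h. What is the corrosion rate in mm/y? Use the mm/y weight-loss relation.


Apply the mm/y weight-loss relation: CR = 87600 * W / (D * A * T)
Numerator: 87600 * 1.297 = 113617.2
Denominator: 7.5 * 47.6 * 1092 = 389844.0
CR = 113617.2 / 389844.0 = 0.291443 mm/y

0.291443 mm/y


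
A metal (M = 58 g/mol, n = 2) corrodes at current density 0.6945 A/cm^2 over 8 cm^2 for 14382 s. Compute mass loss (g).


Apply Faraday's law: m = i*A*t*M / (n*F)
Total charge passed Q = i*A*t = 0.6945*8*14382 = 79906.392 C
m = Q*M/(n*F) = 79906.392*58/(2*96485) = 24.0171 g

24.0171 g


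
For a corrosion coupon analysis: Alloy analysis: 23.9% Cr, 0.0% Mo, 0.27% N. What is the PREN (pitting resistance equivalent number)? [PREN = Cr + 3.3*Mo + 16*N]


Apply the PREN formula: PREN = Cr + 3.3*Mo + 16*N
PREN = 23.9 + 3.3*0.0 + 16*0.27
PREN = 23.9 + 0.0 + 4.32 = 28.22

28.22


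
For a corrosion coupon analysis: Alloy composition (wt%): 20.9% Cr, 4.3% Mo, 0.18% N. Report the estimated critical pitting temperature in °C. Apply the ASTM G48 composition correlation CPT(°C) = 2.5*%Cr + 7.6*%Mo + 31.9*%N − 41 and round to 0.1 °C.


Apply the ASTM G48 empirical CPT estimate: CPT(°C) = 2.5*%Cr + 7.6*%Mo + 31.9*%N − 41
2.5*20.9 = 52.25; 7.6*4.3 = 32.68; 31.9*0.18 = 5.742
CPT = 52.25 + 32.68 + 5.742 − 41 = 49.672 °C
Rounded to 0.1 °C: CPT ≈ 49.7 °C

49.7 °C


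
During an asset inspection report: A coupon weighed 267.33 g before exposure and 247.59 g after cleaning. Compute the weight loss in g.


Weight loss = initial − final
WL = 267.33 − 247.59 = 19.74 g

19.74 g


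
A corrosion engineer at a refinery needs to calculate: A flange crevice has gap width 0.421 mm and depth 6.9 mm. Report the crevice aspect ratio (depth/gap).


Aspect ratio = depth / gap
Ratio = 6.9 / 0.421 = 16.4

16.4


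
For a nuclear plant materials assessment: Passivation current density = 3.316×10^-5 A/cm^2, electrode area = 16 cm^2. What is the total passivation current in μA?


I = i_pass * A, then convert A → μA (×10^6)
I = 3.316×10^-5 * 16 * 10^6 = 530.56 μA

530.56 μA


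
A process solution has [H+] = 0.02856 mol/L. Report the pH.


pH = −log10[H+]
pH = −log10(0.02856) = 1.54

1.54


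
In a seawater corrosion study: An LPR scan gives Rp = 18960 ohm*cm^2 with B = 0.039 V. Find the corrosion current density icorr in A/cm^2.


Apply the Stern-Geary relation: icorr = B / Rp
icorr = 0.039 / 18960 = 2.057×10^-6 A/cm^2

2.057×10^-6 A/cm^2


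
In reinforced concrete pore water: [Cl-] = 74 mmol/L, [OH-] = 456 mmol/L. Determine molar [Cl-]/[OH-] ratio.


Threshold parameter = [Cl-] / [OH-] (molar basis; both in mmol/L, so units cancel)
Ratio = 74 / 456 = 0.16

0.16


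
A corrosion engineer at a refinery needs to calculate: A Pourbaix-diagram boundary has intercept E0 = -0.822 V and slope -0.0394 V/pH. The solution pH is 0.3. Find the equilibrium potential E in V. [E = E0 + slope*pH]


Apply the Pourbaix line equation: E = E0 + slope*pH
E = -0.822 + (-0.0394)*0.3 = -0.822 + (-0.01182) = -0.83382 V
Rounded to 4 decimal places: E = -0.8338 V

-0.8338 V


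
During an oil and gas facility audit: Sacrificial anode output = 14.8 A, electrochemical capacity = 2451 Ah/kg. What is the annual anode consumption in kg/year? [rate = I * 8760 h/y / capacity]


Annual consumption = current * hours per year / capacity
Rate = 14.8 * 8760 / 2451 = 52.9 kg/year

52.9 kg/year


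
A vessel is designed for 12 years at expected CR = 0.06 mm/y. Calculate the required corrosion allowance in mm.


Corrosion allowance = CR × design life
CA = 0.06 * 12 = 0.72 mm

0.72 mm


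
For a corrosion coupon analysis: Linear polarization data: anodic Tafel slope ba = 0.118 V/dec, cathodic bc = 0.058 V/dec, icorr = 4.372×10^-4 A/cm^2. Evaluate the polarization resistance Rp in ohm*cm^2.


Apply the Stern-Geary equation: Rp = ba*bc / (2.303*icorr*(ba+bc))
ba*bc = 0.118*0.058 = 0.006844
ba+bc = 0.176; 2.303*icorr*(ba+bc) = 2.303*4.372×10^-4*0.176 = 1.772094×10^-4
Rp = 0.006844 / 1.772094×10^-4 = 38.6 ohm*cm^2

38.6 ohm*cm^2


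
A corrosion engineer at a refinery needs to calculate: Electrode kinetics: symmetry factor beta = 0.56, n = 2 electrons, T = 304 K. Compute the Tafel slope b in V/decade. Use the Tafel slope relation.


Apply the Tafel slope relation: b = 2.303*R*T/(beta*n*F)
Numerator: 2.303 * 8.314 * 304 = 5820.73
Denominator: 0.56 * 2 * 96485 = 108063.2
b = 5820.73 / 108063.2 = 0.0539 V/decade

0.0539 V/decade


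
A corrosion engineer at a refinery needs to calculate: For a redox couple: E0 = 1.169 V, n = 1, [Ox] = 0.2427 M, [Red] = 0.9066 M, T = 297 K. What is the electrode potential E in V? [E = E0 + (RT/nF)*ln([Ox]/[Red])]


Apply the Nernst equation: E = E0 + (RT/nF)*ln([Ox]/[Red])
Step 1: RT/nF = 8.314*297/(1*96485) = 0.02559214 V
Step 2: [Ox]/[Red] = 0.2427/0.9066 = 0.267704
Step 3: ln(0.267704) = -1.317873
Step 4: correction = 0.02559214 * -1.317873 = -0.0337 V
E = 1.169 + -0.0337 = 1.1353 V

1.1353 V


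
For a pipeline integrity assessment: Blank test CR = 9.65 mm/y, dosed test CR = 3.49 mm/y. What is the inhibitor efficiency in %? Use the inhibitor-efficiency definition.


Apply the inhibitor-efficiency definition: IE = (CR_blank − CR_inh)/CR_blank × 100
IE = (9.65 − 3.49) / 9.65 × 100
IE = 6.16 / 9.65 × 100 = 63.8 %

63.8 %


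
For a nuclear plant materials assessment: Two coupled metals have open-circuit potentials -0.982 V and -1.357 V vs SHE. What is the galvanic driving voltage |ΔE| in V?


Driving voltage is the absolute potential difference.
|ΔE| = |-0.982 − (-1.357)| = 0.375 V

0.375 V


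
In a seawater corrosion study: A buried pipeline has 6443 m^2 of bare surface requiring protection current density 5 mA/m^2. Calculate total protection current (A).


I = area * current density, then convert mA → A (÷1000)
I = 6443 * 5 / 1000 = 32.22 A

32.22 A


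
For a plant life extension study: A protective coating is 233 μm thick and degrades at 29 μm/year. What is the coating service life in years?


Service life = thickness / degradation rate
Life = 233 / 29 = 8.0 years

8.0 years


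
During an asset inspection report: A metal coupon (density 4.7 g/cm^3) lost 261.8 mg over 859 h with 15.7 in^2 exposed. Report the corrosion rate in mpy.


Apply the mpy weight-loss relation: CR = 534 * W / (D * A * T)
Numerator: 534 * 261.8 = 139801.2
Denominator: 4.7 * 15.7 * 859 = 63385.61
CR = 139801.2 / 63385.61 = 2.20557 mpy

2.20557 mpy


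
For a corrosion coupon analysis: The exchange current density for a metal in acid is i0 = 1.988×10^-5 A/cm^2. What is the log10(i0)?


i0 = 1.988×10^-5 A/cm^2
log10(i0) = -4.702

-4.702


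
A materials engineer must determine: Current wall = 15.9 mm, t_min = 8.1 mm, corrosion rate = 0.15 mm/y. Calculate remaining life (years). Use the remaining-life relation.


Apply the remaining-life relation: RL = (t_current − t_min) / CR
RL = (15.9 − 8.1) / 0.15 = 7.8 / 0.15 = 52.0 years

52.0 years


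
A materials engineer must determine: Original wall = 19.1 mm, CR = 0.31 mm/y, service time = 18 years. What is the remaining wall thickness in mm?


Remaining wall = original − CR × time
t = 19.1 − 0.31*18 = 19.1 − 5.58 = 13.52 mm

13.52 mm


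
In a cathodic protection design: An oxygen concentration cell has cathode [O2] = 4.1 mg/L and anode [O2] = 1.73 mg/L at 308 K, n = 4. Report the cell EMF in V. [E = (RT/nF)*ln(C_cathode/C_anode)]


Apply the Nernst concentration-cell relation: E = (RT/nF)*ln(C_cathode/C_anode)
RT/nF = 8.314*308/(4*96485) = 0.006635 V
ln(4.1/1.73) = 0.86287
E = 0.006635 * 0.86287 = 0.00573 V

0.00573 V


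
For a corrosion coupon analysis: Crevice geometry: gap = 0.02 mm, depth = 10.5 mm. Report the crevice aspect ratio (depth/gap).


Aspect ratio = depth / gap
Ratio = 10.5 / 0.02 = 525.0

525.0


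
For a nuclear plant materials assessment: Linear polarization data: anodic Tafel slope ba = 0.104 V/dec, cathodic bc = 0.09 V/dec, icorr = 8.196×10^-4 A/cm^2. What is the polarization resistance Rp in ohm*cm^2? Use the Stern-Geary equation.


Apply the Stern-Geary equation: Rp = ba*bc / (2.303*icorr*(ba+bc))
ba*bc = 0.104*0.09 = 0.00936
ba+bc = 0.194; 2.303*icorr*(ba+bc) = 2.303*8.196×10^-4*0.194 = 3.6618253×10^-4
Rp = 0.00936 / 3.6618253×10^-4 = 25.56 ohm*cm^2

25.56 ohm*cm^2


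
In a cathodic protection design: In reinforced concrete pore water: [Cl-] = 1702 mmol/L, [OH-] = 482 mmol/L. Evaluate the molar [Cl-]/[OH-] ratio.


Threshold parameter = [Cl-] / [OH-] (molar basis; both in mmol/L, so units cancel)
Ratio = 1702 / 482 = 3.53

3.53


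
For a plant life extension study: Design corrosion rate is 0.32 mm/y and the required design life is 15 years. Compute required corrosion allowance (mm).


Corrosion allowance = CR × design life
CA = 0.32 * 15 = 4.8 mm

4.8 mm


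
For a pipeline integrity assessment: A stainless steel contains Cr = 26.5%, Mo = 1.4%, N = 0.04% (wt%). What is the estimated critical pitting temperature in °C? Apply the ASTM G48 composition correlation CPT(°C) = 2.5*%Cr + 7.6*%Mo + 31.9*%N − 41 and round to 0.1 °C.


Apply the ASTM G48 empirical CPT estimate: CPT(°C) = 2.5*%Cr + 7.6*%Mo + 31.9*%N − 41
2.5*26.5 = 66.25; 7.6*1.4 = 10.64; 31.9*0.04 = 1.276
CPT = 66.25 + 10.64 + 1.276 − 41 = 37.166 °C
Rounded to 0.1 °C: CPT ≈ 37.2 °C

37.2 °C
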